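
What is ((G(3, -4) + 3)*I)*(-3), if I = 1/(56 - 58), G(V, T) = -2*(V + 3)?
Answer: -27/2 ≈ -13.500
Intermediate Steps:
G(V, T) = -6 - 2*V (G(V, T) = -2*(3 + V) = -6 - 2*V)
I = -½ (I = 1/(-2) = -½ ≈ -0.50000)
((G(3, -4) + 3)*I)*(-3) = (((-6 - 2*3) + 3)*(-½))*(-3) = (((-6 - 6) + 3)*(-½))*(-3) = ((-12 + 3)*(-½))*(-3) = -9*(-½)*(-3) = (9/2)*(-3) = -27/2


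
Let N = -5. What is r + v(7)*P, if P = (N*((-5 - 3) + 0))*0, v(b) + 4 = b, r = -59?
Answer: -59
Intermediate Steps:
v(b) = -4 + b
P = 0 (P = -5*((-5 - 3) + 0)*0 = -5*(-8 + 0)*0 = -5*(-8)*0 = 40*0 = 0)
r + v(7)*P = -59 + (-4 + 7)*0 = -59 + 3*0 = -59 + 0 = -59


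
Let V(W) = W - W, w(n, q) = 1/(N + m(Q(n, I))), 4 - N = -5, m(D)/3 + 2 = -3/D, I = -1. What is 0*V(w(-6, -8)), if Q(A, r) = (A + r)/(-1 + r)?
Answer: 0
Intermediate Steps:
Q(A, r) = (A + r)/(-1 + r)
m(D) = -6 - 9/D (m(D) = -6 + 3*(-3/D) = -6 - 9/D)
N = 9 (N = 4 - 1*(-5) = 4 + 5 = 9)
w(n, q) = 1/(3 - 9/(½ - n/2)) (w(n, q) = 1/(9 + (-6 - 9*(-1 - 1)/(n - 1))) = 1/(9 + (-6 - 9*(-2/(-1 + n)))) = 1/(9 + (-6 - 9/(½ - n/2))) = 1/(3 - 9/(½ - n/2)))
V(W) = 0
0*V(w(-6, -8)) = 0*0 = 0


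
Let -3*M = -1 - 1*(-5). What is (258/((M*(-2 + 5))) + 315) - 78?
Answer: 345/2 ≈ 172.50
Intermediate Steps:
M = -4/3 (M = -(-1 - 1*(-5))/3 = -(-1 + 5)/3 = -⅓*4 = -4/3 ≈ -1.3333)
(258/((M*(-2 + 5))) + 315) - 78 = (258/((-4*(-2 + 5)/3)) + 315) - 78 = (258/((-4/3*3)) + 315) - 78 = (258/(-4) + 315) - 78 = (258*(-¼) + 315) - 78 = (-129/2 + 315) - 78 = 501/2 - 78 = 345/2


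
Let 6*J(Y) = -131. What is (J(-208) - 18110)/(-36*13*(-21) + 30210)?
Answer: -108791/240228 ≈ -0.45287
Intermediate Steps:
J(Y) = -131/6 (J(Y) = (1/6)*(-131) = -131/6)
(J(-208) - 18110)/(-36*13*(-21) + 30210) = (-131/6 - 18110)/(-36*13*(-21) + 30210) = -108791/(6*(-468*(-21) + 30210)) = -108791/(6*(9828 + 30210)) = -108791/6/40038 = -108791/6*1/40038 = -108791/240228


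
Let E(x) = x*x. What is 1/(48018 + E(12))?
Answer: 1/48162 ≈ 2.0763e-5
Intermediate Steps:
E(x) = x²
1/(48018 + E(12)) = 1/(48018 + 12²) = 1/(48018 + 144) = 1/48162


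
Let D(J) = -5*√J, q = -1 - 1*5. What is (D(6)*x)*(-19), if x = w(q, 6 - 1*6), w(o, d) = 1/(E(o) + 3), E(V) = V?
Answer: -95*√6/3 ≈ -77.567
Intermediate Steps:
q = -6 (q = -1 - 5 = -6)
w(o, d) = 1/(3 + o) (w(o, d) = 1/(o + 3) = 1/(3 + o))
x = -⅓ (x = 1/(3 - 6) = 1/(-3) = -⅓ ≈ -0.33333)
(D(6)*x)*(-19) = (-5*√6*(-⅓))*(-19) = (5*√6/3)*(-19) = -95*√6/3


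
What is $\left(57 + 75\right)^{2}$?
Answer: $17424$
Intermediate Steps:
$\left(57 + 75\right)^{2} = 132^{2} = 17424$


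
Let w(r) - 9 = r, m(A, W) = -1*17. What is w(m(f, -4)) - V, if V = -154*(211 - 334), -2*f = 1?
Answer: -18950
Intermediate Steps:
f = -1/2 (f = -1/2*1 = -1/2 ≈ -0.50000)
m(A, W) = -17
w(r) = 9 + r
V = 18942 (V = -154*(-123) = 18942)
w(m(f, -4)) - V = (9 - 17) - 1*18942 = -8 - 18942 = -18950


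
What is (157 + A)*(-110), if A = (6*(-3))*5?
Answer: -7370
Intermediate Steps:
A = -90 (A = -18*5 = -90)
(157 + A)*(-110) = (157 - 90)*(-110) = 67*(-110) = -7370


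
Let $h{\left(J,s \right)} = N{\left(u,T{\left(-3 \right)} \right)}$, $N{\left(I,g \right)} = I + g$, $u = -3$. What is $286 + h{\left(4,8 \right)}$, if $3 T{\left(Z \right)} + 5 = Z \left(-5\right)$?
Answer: $\frac{859}{3} \approx 286.33$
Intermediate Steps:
$T{\left(Z \right)} = - \frac{5}{3} - \frac{5 Z}{3}$ ($T{\left(Z \right)} = - \frac{5}{3} + \frac{Z \left(-5\right)}{3} = - \frac{5}{3} + \frac{\left(-5\right) Z}{3} = - \frac{5}{3} - \frac{5 Z}{3}$)
$h{\left(J,s \right)} = \frac{1}{3}$ ($h{\left(J,s \right)} = -3 - - \frac{10}{3} = -3 + \left(- \frac{5}{3} + 5\right) = -3 + \frac{10}{3} = \frac{1}{3}$)
$286 + h{\left(4,8 \right)} = 286 + \frac{1}{3} = \frac{859}{3}$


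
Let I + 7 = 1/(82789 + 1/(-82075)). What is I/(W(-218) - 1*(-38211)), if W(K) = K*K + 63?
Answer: -47564268143/582989445714852 ≈ -8.1587e-5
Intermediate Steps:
I = -47564268143/6794907174 (I = -7 + 1/(82789 + 1/(-82075)) = -7 + 1/(82789 - 1/82075) = -7 + 1/(6794907174/82075) = -7 + 82075/6794907174 = -47564268143/6794907174 ≈ -7.0000)
W(K) = 63 + K² (W(K) = K² + 63 = 63 + K²)
I/(W(-218) - 1*(-38211)) = -47564268143/(6794907174*((63 + (-218)²) - 1*(-38211))) = -47564268143/(6794907174*((63 + 47524) + 38211)) = -47564268143/(6794907174*(47587 + 38211)) = -47564268143/6794907174/85798 = -47564268143/6794907174*1/85798 = -47564268143/582989445714852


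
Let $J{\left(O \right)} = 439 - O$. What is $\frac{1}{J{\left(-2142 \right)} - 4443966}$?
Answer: $- \frac{1}{4441385} \approx -2.2515 \cdot 10^{-7}$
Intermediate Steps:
$\frac{1}{J{\left(-2142 \right)} - 4443966} = \frac{1}{\left(439 - -2142\right) - 4443966} = \frac{1}{\left(439 + 2142\right) - 4443966} = \frac{1}{2581 - 4443966} = \frac{1}{-4441385} = - \frac{1}{4441385}$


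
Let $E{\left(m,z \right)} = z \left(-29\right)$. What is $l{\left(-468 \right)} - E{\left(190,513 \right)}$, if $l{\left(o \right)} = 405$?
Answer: $15282$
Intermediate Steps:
$E{\left(m,z \right)} = - 29 z$
$l{\left(-468 \right)} - E{\left(190,513 \right)} = 405 - \left(-29\right) 513 = 405 - -14877 = 405 + 14877 = 15282$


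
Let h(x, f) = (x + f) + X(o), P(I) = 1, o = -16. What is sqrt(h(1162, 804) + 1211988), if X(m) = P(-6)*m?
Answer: 3*sqrt(134882) ≈ 1101.8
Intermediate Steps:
X(m) = m (X(m) = 1*m = m)
h(x, f) = -16 + f + x (h(x, f) = (x + f) - 16 = (f + x) - 16 = -16 + f + x)
sqrt(h(1162, 804) + 1211988) = sqrt((-16 + 804 + 1162) + 1211988) = sqrt(1950 + 1211988) = sqrt(1213938) = 3*sqrt(134882)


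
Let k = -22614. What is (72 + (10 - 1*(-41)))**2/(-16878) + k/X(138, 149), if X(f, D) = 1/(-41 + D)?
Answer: -13740452355/5626 ≈ -2.4423e+6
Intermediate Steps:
(72 + (10 - 1*(-41)))**2/(-16878) + k/X(138, 149) = (72 + (10 - 1*(-41)))**2/(-16878) - 22614/(1/(-41 + 149)) = (72 + (10 + 41))**2*(-1/16878) - 22614/(1/108) = (72 + 51)**2*(-1/16878) - 22614/1/108 = 123**2*(-1/16878) - 22614*108 = 15129*(-1/16878) - 2442312 = -5043/5626 - 2442312 = -13740452355/5626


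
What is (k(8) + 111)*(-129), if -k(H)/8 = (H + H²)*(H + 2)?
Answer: 728721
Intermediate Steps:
k(H) = -8*(2 + H)*(H + H²) (k(H) = -8*(H + H²)*(H + 2) = -8*(H + H²)*(2 + H) = -8*(2 + H)*(H + H²))
(k(8) + 111)*(-129) = (-8*8*(2 + 8² + 3*8) + 111)*(-129) = (-8*8*(2 + 64 + 24) + 111)*(-129) = (-8*8*90 + 111)*(-129) = (-5760 + 111)*(-129) = -5649*(-129) = 728721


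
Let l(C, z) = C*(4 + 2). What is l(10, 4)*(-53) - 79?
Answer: -3259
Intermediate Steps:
l(C, z) = 6*C (l(C, z) = C*6 = 6*C)
l(10, 4)*(-53) - 79 = (6*10)*(-53) - 79 = 60*(-53) - 79 = -3180 - 79 = -3259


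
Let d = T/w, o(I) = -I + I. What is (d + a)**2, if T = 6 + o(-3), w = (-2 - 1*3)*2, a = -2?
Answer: 169/25 ≈ 6.7600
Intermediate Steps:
o(I) = 0
w = -10 (w = (-2 - 3)*2 = -5*2 = -10)
T = 6 (T = 6 + 0 = 6)
d = -3/5 (d = 6/(-10) = 6*(-1/10) = -3/5 ≈ -0.60000)
(d + a)**2 = (-3/5 - 2)**2 = (-13/5)**2 = 169/25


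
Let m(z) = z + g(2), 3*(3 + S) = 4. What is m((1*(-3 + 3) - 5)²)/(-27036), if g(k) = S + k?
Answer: -19/20277 ≈ -0.00093702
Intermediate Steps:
S = -5/3 (S = -3 + (⅓)*4 = -3 + 4/3 = -5/3 ≈ -1.6667)
g(k) = -5/3 + k
m(z) = ⅓ + z (m(z) = z + (-5/3 + 2) = z + ⅓ = ⅓ + z)
m((1*(-3 + 3) - 5)²)/(-27036) = (⅓ + (1*(-3 + 3) - 5)²)/(-27036) = (⅓ + (1*0 - 5)²)*(-1/27036) = (⅓ + (0 - 5)²)*(-1/27036) = (⅓ + (-5)²)*(-1/27036) = (⅓ + 25)*(-1/27036) = (76/3)*(-1/27036) = -19/20277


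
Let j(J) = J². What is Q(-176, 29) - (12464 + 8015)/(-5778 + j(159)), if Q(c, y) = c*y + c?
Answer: -102996319/19503 ≈ -5281.0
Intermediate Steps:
Q(c, y) = c + c*y
Q(-176, 29) - (12464 + 8015)/(-5778 + j(159)) = -176*(1 + 29) - (12464 + 8015)/(-5778 + 159²) = -176*30 - 20479/(-5778 + 25281) = -5280 - 20479/19503 = -102996319/19503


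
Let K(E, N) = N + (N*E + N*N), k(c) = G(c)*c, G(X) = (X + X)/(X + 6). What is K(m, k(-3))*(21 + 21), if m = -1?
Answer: 1512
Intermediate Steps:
G(X) = 2*X/(6 + X) (G(X) = (2*X)/(6 + X) = 2*X/(6 + X))
k(c) = 2*c²/(6 + c) (k(c) = (2*c/(6 + c))*c = 2*c²/(6 + c))
K(E, N) = N + N² + E*N (K(E, N) = N + (E*N + N²) = N + (N² + E*N) = N + N² + E*N)
K(m, k(-3))*(21 + 21) = ((2*(-3)²/(6 - 3))*(1 - 1 + 2*(-3)²/(6 - 3)))*(21 + 21) = ((2*9/3)*(1 - 1 + 2*9/3))*42 = ((2*9*(⅓))*(1 - 1 + 2*9*(⅓)))*42 = (6*(1 - 1 + 6))*42 = (6*6)*42 = 36*42 = 1512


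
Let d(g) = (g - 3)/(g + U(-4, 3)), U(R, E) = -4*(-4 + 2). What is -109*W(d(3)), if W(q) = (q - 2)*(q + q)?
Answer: 0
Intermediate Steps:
U(R, E) = 8 (U(R, E) = -4*(-2) = 8)
d(g) = (-3 + g)/(8 + g) (d(g) = (g - 3)/(g + 8) = (-3 + g)/(8 + g))
W(q) = 2*q*(-2 + q) (W(q) = (-2 + q)*(2*q) = 2*q*(-2 + q))
-109*W(d(3)) = -218*(-3 + 3)/(8 + 3)*(-2 + (-3 + 3)/(8 + 3)) = -218*0/11*(-2 + 0/11) = -218*(1/11)*0*(-2 + (1/11)*0) = -218*0*(-2 + 0) = -218*0*(-2) = -109*0 = 0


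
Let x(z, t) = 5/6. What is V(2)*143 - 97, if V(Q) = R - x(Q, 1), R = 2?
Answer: 419/6 ≈ 69.833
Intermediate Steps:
x(z, t) = ⅚ (x(z, t) = 5*(⅙) = ⅚)
V(Q) = 7/6 (V(Q) = 2 - 1*⅚ = 2 - ⅚ = 7/6)
V(2)*143 - 97 = (7/6)*143 - 97 = 1001/6 - 97 = 419/6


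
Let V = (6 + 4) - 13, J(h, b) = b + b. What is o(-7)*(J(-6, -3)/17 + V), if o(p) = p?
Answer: 399/17 ≈ 23.471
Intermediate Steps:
J(h, b) = 2*b
V = -3 (V = 10 - 13 = -3)
o(-7)*(J(-6, -3)/17 + V) = -7*((2*(-3))/17 - 3) = -7*(-6*1/17 - 3) = -7*(-6/17 - 3) = -7*(-57/17) = 399/17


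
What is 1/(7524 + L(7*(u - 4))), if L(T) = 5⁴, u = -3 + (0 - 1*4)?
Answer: 1/8149 ≈ 0.00012271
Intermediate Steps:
u = -7 (u = -3 + (0 - 4) = -3 - 4 = -7)
L(T) = 625
1/(7524 + L(7*(u - 4))) = 1/(7524 + 625) = 1/8149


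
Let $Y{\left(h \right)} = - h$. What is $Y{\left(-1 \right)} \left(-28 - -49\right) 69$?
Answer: $1449$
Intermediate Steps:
$Y{\left(-1 \right)} \left(-28 - -49\right) 69 = \left(-1\right) \left(-1\right) \left(-28 - -49\right) 69 = 1 \left(-28 + 49\right) 69 = 1 \cdot 21 \cdot 69 = 21 \cdot 69 = 1449$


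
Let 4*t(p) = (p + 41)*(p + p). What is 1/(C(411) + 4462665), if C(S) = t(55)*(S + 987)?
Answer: 1/8153385 ≈ 1.2265e-7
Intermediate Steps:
t(p) = p*(41 + p)/2 (t(p) = ((p + 41)*(p + p))/4 = ((41 + p)*(2*p))/4 = (2*p*(41 + p))/4 = p*(41 + p)/2)
C(S) = 2605680 + 2640*S (C(S) = ((½)*55*(41 + 55))*(S + 987) = ((½)*55*96)*(987 + S) = 2640*(987 + S) = 2605680 + 2640*S)
1/(C(411) + 4462665) = 1/((2605680 + 2640*411) + 4462665) = 1/((2605680 + 1085040) + 4462665) = 1/(3690720 + 4462665) = 1/8153385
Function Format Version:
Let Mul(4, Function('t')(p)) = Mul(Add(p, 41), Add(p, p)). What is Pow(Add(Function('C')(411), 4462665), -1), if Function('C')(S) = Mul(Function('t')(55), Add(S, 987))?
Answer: Rational(1, 8153385) ≈ 1.2265e-7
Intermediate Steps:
Function('t')(p) = Mul(Rational(1, 2), p, Add(41, p)) (Function('t')(p) = Mul(Rational(1, 4), Mul(Add(p, 41), Add(p, p))) = Mul(Rational(1, 4), Mul(Add(41, p), Mul(2, p))) = Mul(Rational(1, 4), Mul(2, p, Add(41, p))) = Mul(Rational(1, 2), p, Add(41, p)))
Function('C')(S) = Add(2605680, Mul(2640, S)) (Function('C')(S) = Mul(Mul(Rational(1, 2), 55, Add(41, 55)), Add(S, 987)) = Mul(Mul(Rational(1, 2), 55, 96), Add(987, S)) = Mul(2640, Add(987, S)) = Add(2605680, Mul(2640, S)))
Pow(Add(Function('C')(411), 4462665), -1) = Pow(Add(Add(2605680, Mul(2640, 411)), 4462665), -1) = Pow(Add(Add(2605680, 1085040), 4462665), -1) = Pow(Add(3690720, 4462665), -1) = Pow(8153385, -1) = Rational(1, 8153385)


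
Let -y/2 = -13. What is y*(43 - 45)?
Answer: -52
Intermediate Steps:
y = 26 (y = -2*(-13) = 26)
y*(43 - 45) = 26*(43 - 45) = 26*(-2) = -52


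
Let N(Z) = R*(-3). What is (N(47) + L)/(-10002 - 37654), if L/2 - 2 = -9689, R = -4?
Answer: 1383/3404 ≈ 0.40629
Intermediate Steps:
L = -19374 (L = 4 + 2*(-9689) = 4 - 19378 = -19374)
N(Z) = 12 (N(Z) = -4*(-3) = 12)
(N(47) + L)/(-10002 - 37654) = (12 - 19374)/(-10002 - 37654) = -19362/(-47656) = -19362*(-1/47656) = 1383/3404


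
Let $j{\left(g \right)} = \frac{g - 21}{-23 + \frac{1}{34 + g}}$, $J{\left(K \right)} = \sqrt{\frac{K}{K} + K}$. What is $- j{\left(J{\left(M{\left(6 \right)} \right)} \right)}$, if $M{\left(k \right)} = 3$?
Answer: $- \frac{684}{827} \approx -0.82709$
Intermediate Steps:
$J{\left(K \right)} = \sqrt{1 + K}$
$j{\left(g \right)} = \frac{-21 + g}{-23 + \frac{1}{34 + g}}$
$- j{\left(J{\left(M{\left(6 \right)} \right)} \right)} = - \frac{714 - \left(\sqrt{1 + 3}\right)^{2} - 13 \sqrt{1 + 3}}{781 + 23 \sqrt{1 + 3}} = - \frac{714 - \left(\sqrt{4}\right)^{2} - 13 \sqrt{4}}{781 + 23 \sqrt{4}} = - \frac{714 - 2^{2} - 26}{781 + 23 \cdot 2} = - \frac{714 - 4 - 26}{781 + 46} = - \frac{714 - 4 - 26}{827} = - \frac{684}{827}$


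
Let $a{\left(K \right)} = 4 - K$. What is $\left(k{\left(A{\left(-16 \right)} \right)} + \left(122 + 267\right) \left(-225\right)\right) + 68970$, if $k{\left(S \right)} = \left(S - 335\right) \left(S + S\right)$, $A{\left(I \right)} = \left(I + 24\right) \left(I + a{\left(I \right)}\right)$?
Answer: $-37947$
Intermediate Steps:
$A{\left(I \right)} = 96 + 4 I$ ($A{\left(I \right)} = \left(I + 24\right) \left(I - \left(-4 + I\right)\right) = \left(24 + I\right) 4 = 96 + 4 I$)
$k{\left(S \right)} = 2 S \left(-335 + S\right)$ ($k{\left(S \right)} = \left(-335 + S\right) 2 S = 2 S \left(-335 + S\right)$)
$\left(k{\left(A{\left(-16 \right)} \right)} + \left(122 + 267\right) \left(-225\right)\right) + 68970 = \left(2 \left(96 + 4 \left(-16\right)\right) \left(-335 + \left(96 + 4 \left(-16\right)\right)\right) + \left(122 + 267\right) \left(-225\right)\right) + 68970 = \left(2 \left(96 - 64\right) \left(-335 + \left(96 - 64\right)\right) + 389 \left(-225\right)\right) + 68970 = \left(2 \cdot 32 \left(-335 + 32\right) - 87525\right) + 68970 = \left(2 \cdot 32 \left(-303\right) - 87525\right) + 68970 = \left(-19392 - 87525\right) + 68970 = -106917 + 68970 = -37947$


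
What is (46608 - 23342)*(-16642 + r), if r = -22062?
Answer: -900487264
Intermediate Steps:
(46608 - 23342)*(-16642 + r) = (46608 - 23342)*(-16642 - 22062) = 23266*(-38704) = -900487264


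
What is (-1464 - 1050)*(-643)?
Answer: 1616502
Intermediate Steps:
(-1464 - 1050)*(-643) = -2514*(-643) = 1616502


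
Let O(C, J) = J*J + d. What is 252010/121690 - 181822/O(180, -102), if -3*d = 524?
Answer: -2932203733/186721136 ≈ -15.704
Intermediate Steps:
d = -524/3 (d = -⅓*524 = -524/3 ≈ -174.67)
O(C, J) = -524/3 + J² (O(C, J) = J*J - 524/3 = J² - 524/3 = -524/3 + J²)
252010/121690 - 181822/O(180, -102) = 252010/121690 - 181822/(-524/3 + (-102)²) = 252010*(1/121690) - 181822/(-524/3 + 10404) = 25201/12169 - 181822/30688/3 = 25201/12169 - 181822*3/30688 = 25201/12169 - 272733/15344 = -2932203733/186721136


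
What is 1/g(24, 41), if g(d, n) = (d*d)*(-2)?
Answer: -1/1152 ≈ -0.00086806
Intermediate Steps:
g(d, n) = -2*d**2 (g(d, n) = d**2*(-2) = -2*d**2)
1/g(24, 41) = 1/(-2*24**2) = 1/(-2*576) = 1/(-1152) = -1/1152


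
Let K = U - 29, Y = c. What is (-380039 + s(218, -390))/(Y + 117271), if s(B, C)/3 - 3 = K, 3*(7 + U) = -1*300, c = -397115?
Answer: 190219/139922 ≈ 1.3595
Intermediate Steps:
U = -107 (U = -7 + (-1*300)/3 = -7 + (1/3)*(-300) = -7 - 100 = -107)
Y = -397115
K = -136 (K = -107 - 29 = -136)
s(B, C) = -399 (s(B, C) = 9 + 3*(-136) = 9 - 408 = -399)
(-380039 + s(218, -390))/(Y + 117271) = (-380039 - 399)/(-397115 + 117271) = -380438/(-279844) = -380438*(-1/279844) = 190219/139922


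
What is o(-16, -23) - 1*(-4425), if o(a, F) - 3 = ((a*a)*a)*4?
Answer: -11956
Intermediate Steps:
o(a, F) = 3 + 4*a³ (o(a, F) = 3 + ((a*a)*a)*4 = 3 + (a²*a)*4 = 3 + a³*4 = 3 + 4*a³)
o(-16, -23) - 1*(-4425) = (3 + 4*(-16)³) - 1*(-4425) = (3 + 4*(-4096)) + 4425 = (3 - 16384) + 4425 = -16381 + 4425 = -11956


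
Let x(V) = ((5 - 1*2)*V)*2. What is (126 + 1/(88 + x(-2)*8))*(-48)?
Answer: -6042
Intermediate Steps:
x(V) = 6*V (x(V) = ((5 - 2)*V)*2 = (3*V)*2 = 6*V)
(126 + 1/(88 + x(-2)*8))*(-48) = (126 + 1/(88 + (6*(-2))*8))*(-48) = (126 + 1/(88 - 12*8))*(-48) = (126 + 1/(88 - 96))*(-48) = (126 + 1/(-8))*(-48) = (126 - ⅛)*(-48) = (1007/8)*(-48) = -6042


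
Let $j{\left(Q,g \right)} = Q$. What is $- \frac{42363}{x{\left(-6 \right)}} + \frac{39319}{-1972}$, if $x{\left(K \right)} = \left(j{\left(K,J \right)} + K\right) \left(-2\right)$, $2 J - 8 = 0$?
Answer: $- \frac{7040291}{3944} \approx -1785.1$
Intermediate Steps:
$J = 4$ ($J = 4 + \frac{1}{2} \cdot 0 = 4 + 0 = 4$)
$x{\left(K \right)} = - 4 K$ ($x{\left(K \right)} = \left(K + K\right) \left(-2\right) = 2 K \left(-2\right) = - 4 K$)
$- \frac{42363}{x{\left(-6 \right)}} + \frac{39319}{-1972} = - \frac{42363}{\left(-4\right) \left(-6\right)} + \frac{39319}{-1972} = - \frac{42363}{24} + 39319 \left(- \frac{1}{1972}\right) = \left(-42363\right) \frac{1}{24} - \frac{39319}{1972} = - \frac{14121}{8} - \frac{39319}{1972} = - \frac{7040291}{3944}$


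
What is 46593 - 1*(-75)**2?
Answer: 40968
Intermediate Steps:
46593 - 1*(-75)**2 = 46593 - 1*5625 = 46593 - 5625 = 40968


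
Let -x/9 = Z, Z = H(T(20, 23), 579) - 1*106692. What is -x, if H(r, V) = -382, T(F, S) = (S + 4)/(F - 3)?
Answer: -963666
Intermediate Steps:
T(F, S) = (4 + S)/(-3 + F)
Z = -107074 (Z = -382 - 1*106692 = -382 - 106692 = -107074)
x = 963666 (x = -9*(-107074) = 963666)
-x = -1*963666 = -963666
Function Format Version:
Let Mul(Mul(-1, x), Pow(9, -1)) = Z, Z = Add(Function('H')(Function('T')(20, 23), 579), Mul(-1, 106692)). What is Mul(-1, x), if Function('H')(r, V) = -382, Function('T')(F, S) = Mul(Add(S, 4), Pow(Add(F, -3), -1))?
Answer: -963666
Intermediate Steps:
Function('T')(F, S) = Mul(Pow(Add(-3, F), -1), Add(4, S)) (Function('T')(F, S) = Mul(Add(4, S), Pow(Add(-3, F), -1)) = Mul(Pow(Add(-3, F), -1), Add(4, S)))
Z = -107074 (Z = Add(-382, Mul(-1, 106692)) = Add(-382, -106692) = -107074)
x = 963666 (x = Mul(-9, -107074) = 963666)
Mul(-1, x) = Mul(-1, 963666) = -963666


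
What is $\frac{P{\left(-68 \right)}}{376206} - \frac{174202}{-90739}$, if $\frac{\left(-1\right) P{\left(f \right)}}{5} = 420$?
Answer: $\frac{10890880952}{5689426039} \approx 1.9142$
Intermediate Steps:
$P{\left(f \right)} = -2100$ ($P{\left(f \right)} = \left(-5\right) 420 = -2100$)
$\frac{P{\left(-68 \right)}}{376206} - \frac{174202}{-90739} = - \frac{2100}{376206} - \frac{174202}{-90739} = \left(-2100\right) \frac{1}{376206} - - \frac{174202}{90739} = - \frac{350}{62701} + \frac{174202}{90739} = \frac{10890880952}{5689426039}$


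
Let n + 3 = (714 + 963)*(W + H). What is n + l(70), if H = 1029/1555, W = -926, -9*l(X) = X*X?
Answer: -21724994278/13995 ≈ -1.5523e+6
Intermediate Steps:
l(X) = -X**2/9 (l(X) = -X*X/9 = -X**2/9)
H = 1029/1555 (H = 1029*(1/1555) = 1029/1555 ≈ 0.66174)
n = -2413041642/1555 (n = -3 + (714 + 963)*(-926 + 1029/1555) = -3 + 1677*(-1438901/1555) = -3 - 2413036977/1555 = -2413041642/1555 ≈ -1.5518e+6)
n + l(70) = -2413041642/1555 - 1/9*70**2 = -2413041642/1555 - 1/9*4900 = -2413041642/1555 - 4900/9 = -21724994278/13995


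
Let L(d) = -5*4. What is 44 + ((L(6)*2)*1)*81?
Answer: -3196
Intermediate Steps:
L(d) = -20
44 + ((L(6)*2)*1)*81 = 44 + (-20*2*1)*81 = 44 - 40*1*81 = 44 - 40*81 = 44 - 3240 = -3196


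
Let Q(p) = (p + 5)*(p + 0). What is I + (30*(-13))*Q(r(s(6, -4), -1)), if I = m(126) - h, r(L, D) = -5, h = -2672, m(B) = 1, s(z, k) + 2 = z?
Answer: 2673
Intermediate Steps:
s(z, k) = -2 + z
I = 2673 (I = 1 - 1*(-2672) = 1 + 2672 = 2673)
Q(p) = p*(5 + p) (Q(p) = (5 + p)*p = p*(5 + p))
I + (30*(-13))*Q(r(s(6, -4), -1)) = 2673 + (30*(-13))*(-5*(5 - 5)) = 2673 - (-1950)*0 = 2673 - 390*0 = 2673 + 0 = 2673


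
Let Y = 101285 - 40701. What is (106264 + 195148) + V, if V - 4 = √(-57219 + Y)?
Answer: 301416 + √3365 ≈ 3.0147e+5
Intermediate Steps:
Y = 60584
V = 4 + √3365 (V = 4 + √(-57219 + 60584) = 4 + √3365 ≈ 62.009)
(106264 + 195148) + V = (106264 + 195148) + (4 + √3365) = 301412 + (4 + √3365) = 301416 + √3365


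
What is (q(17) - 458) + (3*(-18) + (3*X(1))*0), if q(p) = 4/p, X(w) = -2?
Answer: -8700/17 ≈ -511.76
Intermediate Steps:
(q(17) - 458) + (3*(-18) + (3*X(1))*0) = (4/17 - 458) + (3*(-18) + (3*(-2))*0) = (4*(1/17) - 458) + (-54 - 6*0) = (4/17 - 458) + (-54 + 0) = -7782/17 - 54 = -8700/17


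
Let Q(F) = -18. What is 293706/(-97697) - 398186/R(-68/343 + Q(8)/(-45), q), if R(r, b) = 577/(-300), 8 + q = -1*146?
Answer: 11670303824238/56371169 ≈ 2.0703e+5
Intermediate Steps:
q = -154 (q = -8 - 1*146 = -8 - 146 = -154)
R(r, b) = -577/300 (R(r, b) = 577*(-1/300) = -577/300)
293706/(-97697) - 398186/R(-68/343 + Q(8)/(-45), q) = 293706/(-97697) - 398186/(-577/300) = 293706*(-1/97697) - 398186*(-300/577) = -293706/97697 + 119455800/577 = 11670303824238/56371169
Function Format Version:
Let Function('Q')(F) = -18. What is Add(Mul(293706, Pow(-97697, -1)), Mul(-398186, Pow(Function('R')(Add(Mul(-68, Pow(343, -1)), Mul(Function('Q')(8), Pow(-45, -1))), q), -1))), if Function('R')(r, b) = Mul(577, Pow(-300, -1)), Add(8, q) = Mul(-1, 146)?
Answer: Rational(11670303824238, 56371169) ≈ 2.0703e+5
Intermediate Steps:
q = -154 (q = Add(-8, Mul(-1, 146)) = Add(-8, -146) = -154)
Function('R')(r, b) = Rational(-577, 300) (Function('R')(r, b) = Mul(577, Rational(-1, 300)) = Rational(-577, 300))
Add(Mul(293706, Pow(-97697, -1)), Mul(-398186, Pow(Function('R')(Add(Mul(-68, Pow(343, -1)), Mul(Function('Q')(8), Pow(-45, -1))), q), -1))) = Add(Mul(293706, Pow(-97697, -1)), Mul(-398186, Pow(Rational(-577, 300), -1))) = Add(Mul(293706, Rational(-1, 97697)), Mul(-398186, Rational(-300, 577))) = Add(Rational(-293706, 97697), Rational(119455800, 577)) = Rational(11670303824238, 56371169)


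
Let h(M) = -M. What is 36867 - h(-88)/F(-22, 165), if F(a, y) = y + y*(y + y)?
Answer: 183044647/4965 ≈ 36867.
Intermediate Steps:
F(a, y) = y + 2*y² (F(a, y) = y + y*(2*y) = y + 2*y²)
36867 - h(-88)/F(-22, 165) = 36867 - (-1*(-88))/(165*(1 + 2*165)) = 36867 - 88/(165*(1 + 330)) = 36867 - 88/(165*331) = 36867 - 88/54615 = 36867 - 1*8/4965 = 36867 - 8/4965 = 183044647/4965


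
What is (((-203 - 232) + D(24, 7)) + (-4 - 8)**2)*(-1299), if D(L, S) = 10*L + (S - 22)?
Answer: 85734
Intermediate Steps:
D(L, S) = -22 + S + 10*L (D(L, S) = 10*L + (-22 + S) = -22 + S + 10*L)
(((-203 - 232) + D(24, 7)) + (-4 - 8)**2)*(-1299) = (((-203 - 232) + (-22 + 7 + 10*24)) + (-4 - 8)**2)*(-1299) = ((-435 + (-22 + 7 + 240)) + (-12)**2)*(-1299) = ((-435 + 225) + 144)*(-1299) = (-210 + 144)*(-1299) = -66*(-1299) = 85734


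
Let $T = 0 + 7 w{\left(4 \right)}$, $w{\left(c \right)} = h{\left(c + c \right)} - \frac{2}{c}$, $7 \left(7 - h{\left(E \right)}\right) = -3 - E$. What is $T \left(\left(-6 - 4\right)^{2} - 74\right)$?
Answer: $1469$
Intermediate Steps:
$h{\left(E \right)} = \frac{52}{7} + \frac{E}{7}$ ($h{\left(E \right)} = 7 - \frac{-3 - E}{7} = 7 + \left(\frac{3}{7} + \frac{E}{7}\right) = \frac{52}{7} + \frac{E}{7}$)
$w{\left(c \right)} = \frac{52}{7} - \frac{2}{c} + \frac{2 c}{7}$ ($w{\left(c \right)} = \left(\frac{52}{7} + \frac{c + c}{7}\right) - \frac{2}{c} = \left(\frac{52}{7} + \frac{2 c}{7}\right) - \frac{2}{c} = \frac{52}{7} - \frac{2}{c} + \frac{2 c}{7}$)
$T = \frac{113}{2}$ ($T = 0 + 7 \frac{2 \left(-7 + 4 \left(26 + 4\right)\right)}{7 \cdot 4} = 0 + 7 \cdot \frac{2}{7} \cdot \frac{1}{4} \left(-7 + 4 \cdot 30\right) = 0 + 7 \cdot \frac{2}{7} \cdot \frac{1}{4} \left(-7 + 120\right) = 0 + 7 \cdot \frac{2}{7} \cdot \frac{1}{4} \cdot 113 = 0 + 7 \cdot \frac{113}{14} = 0 + \frac{113}{2} = \frac{113}{2} \approx 56.5$)
$T \left(\left(-6 - 4\right)^{2} - 74\right) = \frac{113 \left(\left(-6 - 4\right)^{2} - 74\right)}{2} = \frac{113 \left(\left(-10\right)^{2} - 74\right)}{2} = \frac{113 \left(100 - 74\right)}{2} = \frac{113}{2} \cdot 26 = 1469$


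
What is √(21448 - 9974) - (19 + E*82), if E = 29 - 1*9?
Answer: -1659 + √11474 ≈ -1551.9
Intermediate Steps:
E = 20 (E = 29 - 9 = 20)
√(21448 - 9974) - (19 + E*82) = √(21448 - 9974) - (19 + 20*82) = √11474 - (19 + 1640) = √11474 - 1*1659 = √11474 - 1659 = -1659 + √11474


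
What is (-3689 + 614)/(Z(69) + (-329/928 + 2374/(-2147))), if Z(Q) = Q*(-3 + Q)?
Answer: -6126679200/9070553029 ≈ -0.67545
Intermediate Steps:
(-3689 + 614)/(Z(69) + (-329/928 + 2374/(-2147))) = (-3689 + 614)/(69*(-3 + 69) + (-329/928 + 2374/(-2147))) = -3075/(69*66 + (-329*1/928 + 2374*(-1/2147))) = -3075/(4554 + (-329/928 - 2374/2147)) = -3075/(4554 - 2909435/1992416) = -3075/9070553029/1992416 = -3075*1992416/9070553029 = -6126679200/9070553029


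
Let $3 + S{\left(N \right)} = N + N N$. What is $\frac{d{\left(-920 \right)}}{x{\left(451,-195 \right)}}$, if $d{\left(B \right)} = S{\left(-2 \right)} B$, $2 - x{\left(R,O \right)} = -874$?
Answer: $\frac{230}{219} \approx 1.0502$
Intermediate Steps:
$S{\left(N \right)} = -3 + N + N^{2}$ ($S{\left(N \right)} = -3 + \left(N + N N\right) = -3 + \left(N + N^{2}\right) = -3 + N + N^{2}$)
$x{\left(R,O \right)} = 876$ ($x{\left(R,O \right)} = 2 - -874 = 2 + 874 = 876$)
$d{\left(B \right)} = - B$ ($d{\left(B \right)} = \left(-3 - 2 + \left(-2\right)^{2}\right) B = \left(-3 - 2 + 4\right) B = - B$)
$\frac{d{\left(-920 \right)}}{x{\left(451,-195 \right)}} = \frac{\left(-1\right) \left(-920\right)}{876} = 920 \cdot \frac{1}{876} = \frac{230}{219}$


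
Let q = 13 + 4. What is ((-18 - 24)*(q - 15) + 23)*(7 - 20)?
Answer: 793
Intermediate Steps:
q = 17
((-18 - 24)*(q - 15) + 23)*(7 - 20) = ((-18 - 24)*(17 - 15) + 23)*(7 - 20) = (-42*2 + 23)*(-13) = (-84 + 23)*(-13) = -61*(-13) = 793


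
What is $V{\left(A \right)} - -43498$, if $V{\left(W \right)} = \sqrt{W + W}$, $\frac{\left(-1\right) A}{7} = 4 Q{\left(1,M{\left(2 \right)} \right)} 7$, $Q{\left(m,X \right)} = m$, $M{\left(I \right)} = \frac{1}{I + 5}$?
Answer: $43498 + 14 i \sqrt{2} \approx 43498.0 + 19.799 i$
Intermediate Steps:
$M{\left(I \right)} = \frac{1}{5 + I}$
$A = -196$ ($A = - 7 \cdot 4 \cdot 1 \cdot 7 = - 7 \cdot 4 \cdot 7 = \left(-7\right) 28 = -196$)
$V{\left(W \right)} = \sqrt{2} \sqrt{W}$ ($V{\left(W \right)} = \sqrt{2 W} = \sqrt{2} \sqrt{W}$)
$V{\left(A \right)} - -43498 = \sqrt{2} \sqrt{-196} - -43498 = \sqrt{2} \cdot 14 i + 43498 = 14 i \sqrt{2} + 43498 = 43498 + 14 i \sqrt{2}$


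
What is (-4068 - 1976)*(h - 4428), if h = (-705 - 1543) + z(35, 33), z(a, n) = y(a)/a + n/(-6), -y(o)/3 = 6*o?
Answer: 40491778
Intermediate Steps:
y(o) = -18*o
z(a, n) = -18 - n/6 (z(a, n) = (-18*a)/a + n/(-6) = -18 + n*(-⅙) = -18 - n/6)
h = -4543/2 (h = (-705 - 1543) + (-18 - ⅙*33) = -2248 + (-18 - 11/2) = -2248 - 47/2 = -4543/2 ≈ -2271.5)
(-4068 - 1976)*(h - 4428) = (-4068 - 1976)*(-4543/2 - 4428) = -6044*(-13399/2) = 40491778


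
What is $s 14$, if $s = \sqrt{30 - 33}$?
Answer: $14 i \sqrt{3} \approx 24.249 i$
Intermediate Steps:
$s = i \sqrt{3}$ ($s = \sqrt{30 - 33} = \sqrt{-3} = i \sqrt{3} \approx 1.732 i$)
$s 14 = i \sqrt{3} \cdot 14 = 14 i \sqrt{3}$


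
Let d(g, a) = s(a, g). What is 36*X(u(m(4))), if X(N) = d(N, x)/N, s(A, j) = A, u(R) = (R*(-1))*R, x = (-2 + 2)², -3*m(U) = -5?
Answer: 0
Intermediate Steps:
m(U) = 5/3 (m(U) = -⅓*(-5) = 5/3)
x = 0 (x = 0² = 0)
u(R) = -R² (u(R) = (-R)*R = -R²)
d(g, a) = a
X(N) = 0 (X(N) = 0/N = 0)
36*X(u(m(4))) = 36*0 = 0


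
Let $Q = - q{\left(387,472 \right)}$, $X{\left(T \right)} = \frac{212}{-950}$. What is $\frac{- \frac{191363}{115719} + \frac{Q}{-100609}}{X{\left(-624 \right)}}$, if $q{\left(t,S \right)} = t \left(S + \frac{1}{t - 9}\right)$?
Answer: $- \frac{12535075924375}{17277281340564} \approx -0.72552$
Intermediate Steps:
$q{\left(t,S \right)} = t \left(S + \frac{1}{-9 + t}\right)$
$X{\left(T \right)} = - \frac{106}{475}$ ($X{\left(T \right)} = 212 \left(- \frac{1}{950}\right) = - \frac{106}{475}$)
$Q = - \frac{7671931}{42}$ ($Q = - \frac{387 \left(1 - 4248 + 472 \cdot 387\right)}{-9 + 387} = - \frac{387 \left(1 - 4248 + 182664\right)}{378} = - \frac{387 \cdot 178417}{378} = \left(-1\right) \frac{7671931}{42} = - \frac{7671931}{42} \approx -1.8267 \cdot 10^{5}$)
$\frac{- \frac{191363}{115719} + \frac{Q}{-100609}}{X{\left(-624 \right)}} = \frac{- \frac{191363}{115719} - \frac{7671931}{42 \left(-100609\right)}}{- \frac{106}{475}} = \left(\left(-191363\right) \frac{1}{115719} - - \frac{7671931}{4225578}\right) \left(- \frac{475}{106}\right) = \left(- \frac{191363}{115719} + \frac{7671931}{4225578}\right) \left(- \frac{475}{106}\right) = \frac{26389633525}{162993220194} \left(- \frac{475}{106}\right) = - \frac{12535075924375}{17277281340564}$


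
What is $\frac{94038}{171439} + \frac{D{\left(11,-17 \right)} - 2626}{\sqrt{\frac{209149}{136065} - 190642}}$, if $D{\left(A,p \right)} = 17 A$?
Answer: $\frac{94038}{171439} + \frac{2439 i \sqrt{3529457330163765}}{25939494581} \approx 0.54852 + 5.586 i$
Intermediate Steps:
$\frac{94038}{171439} + \frac{D{\left(11,-17 \right)} - 2626}{\sqrt{\frac{209149}{136065} - 190642}} = \frac{94038}{171439} + \frac{17 \cdot 11 - 2626}{\sqrt{\frac{209149}{136065} - 190642}} = 94038 \cdot \frac{1}{171439} + \frac{187 - 2626}{\sqrt{209149 \cdot \frac{1}{136065} - 190642}} = \frac{94038}{171439} - \frac{2439}{\sqrt{\frac{209149}{136065} - 190642}} = \frac{94038}{171439} - \frac{2439}{\sqrt{- \frac{25939494581}{136065}}} = \frac{94038}{171439} - \frac{2439}{\frac{1}{136065} i \sqrt{3529457330163765}} = \frac{94038}{171439} - 2439 \left(- \frac{i \sqrt{3529457330163765}}{25939494581}\right) = \frac{94038}{171439} + \frac{2439 i \sqrt{3529457330163765}}{25939494581}$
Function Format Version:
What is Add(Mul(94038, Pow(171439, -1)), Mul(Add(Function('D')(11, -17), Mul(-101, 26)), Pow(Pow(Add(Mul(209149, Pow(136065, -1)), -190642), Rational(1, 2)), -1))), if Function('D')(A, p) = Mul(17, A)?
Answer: Add(Rational(94038, 171439), Mul(Rational(2439, 25939494581), I, Pow(3529457330163765, Rational(1, 2)))) ≈ Add(0.54852, Mul(5.5860, I))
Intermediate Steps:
Add(Mul(94038, Pow(171439, -1)), Mul(Add(Function('D')(11, -17), Mul(-101, 26)), Pow(Pow(Add(Mul(209149, Pow(136065, -1)), -190642), Rational(1, 2)), -1))) = Add(Mul(94038, Pow(171439, -1)), Mul(Add(Mul(17, 11), Mul(-101, 26)), Pow(Pow(Add(Mul(209149, Pow(136065, -1)), -190642), Rational(1, 2)), -1))) = Add(Mul(94038, Rational(1, 171439)), Mul(Add(187, -2626), Pow(Pow(Add(Mul(209149, Rational(1, 136065)), -190642), Rational(1, 2)), -1))) = Add(Rational(94038, 171439), Mul(-2439, Pow(Pow(Add(Rational(209149, 136065), -190642), Rational(1, 2)), -1))) = Add(Rational(94038, 171439), Mul(-2439, Pow(Pow(Rational(-25939494581, 136065), Rational(1, 2)), -1))) = Add(Rational(94038, 171439), Mul(-2439, Pow(Mul(Rational(1, 136065), I, Pow(3529457330163765, Rational(1, 2))), -1))) = Add(Rational(94038, 171439), Mul(-2439, Mul(Rational(-1, 25939494581), I, Pow(3529457330163765, Rational(1, 2))))) = Add(Rational(94038, 171439), Mul(Rational(2439, 25939494581), I, Pow(3529457330163765, Rational(1, 2))))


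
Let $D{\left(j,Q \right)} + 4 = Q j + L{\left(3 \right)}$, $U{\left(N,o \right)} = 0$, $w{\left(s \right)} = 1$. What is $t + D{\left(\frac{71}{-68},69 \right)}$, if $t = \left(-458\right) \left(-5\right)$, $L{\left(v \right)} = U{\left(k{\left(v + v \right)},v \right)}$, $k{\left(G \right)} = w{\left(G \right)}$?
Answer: $\frac{150549}{68} \approx 2214.0$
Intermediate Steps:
$k{\left(G \right)} = 1$
$L{\left(v \right)} = 0$
$D{\left(j,Q \right)} = -4 + Q j$ ($D{\left(j,Q \right)} = -4 + \left(Q j + 0\right) = -4 + Q j$)
$t = 2290$
$t + D{\left(\frac{71}{-68},69 \right)} = 2290 + \left(-4 + 69 \frac{71}{-68}\right) = 2290 + \left(-4 + 69 \cdot 71 \left(- \frac{1}{68}\right)\right) = 2290 + \left(-4 + 69 \left(- \frac{71}{68}\right)\right) = 2290 - \frac{5171}{68} = \frac{150549}{68}$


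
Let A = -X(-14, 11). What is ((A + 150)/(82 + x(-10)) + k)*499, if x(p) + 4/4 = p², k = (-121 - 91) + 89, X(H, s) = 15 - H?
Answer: -11048858/181 ≈ -61043.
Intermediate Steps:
k = -123 (k = -212 + 89 = -123)
A = -29 (A = -(15 - 1*(-14)) = -(15 + 14) = -1*29 = -29)
x(p) = -1 + p²
((A + 150)/(82 + x(-10)) + k)*499 = ((-29 + 150)/(82 + (-1 + (-10)²)) - 123)*499 = (121/(82 + (-1 + 100)) - 123)*499 = (121/(82 + 99) - 123)*499 = (121/181 - 123)*499 = -22142/181*499 = -11048858/181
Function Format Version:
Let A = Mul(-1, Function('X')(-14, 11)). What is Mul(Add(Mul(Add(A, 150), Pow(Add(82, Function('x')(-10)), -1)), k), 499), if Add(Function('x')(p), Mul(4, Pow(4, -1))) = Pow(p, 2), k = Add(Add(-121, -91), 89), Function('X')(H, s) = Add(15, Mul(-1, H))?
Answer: Rational(-11048858, 181) ≈ -61043.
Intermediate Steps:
k = -123 (k = Add(-212, 89) = -123)
A = -29 (A = Mul(-1, Add(15, Mul(-1, -14))) = Mul(-1, Add(15, 14)) = Mul(-1, 29) = -29)
Function('x')(p) = Add(-1, Pow(p, 2))
Mul(Add(Mul(Add(A, 150), Pow(Add(82, Function('x')(-10)), -1)), k), 499) = Mul(Add(Mul(Add(-29, 150), Pow(Add(82, Add(-1, Pow(-10, 2))), -1)), -123), 499) = Mul(Add(Mul(121, Pow(Add(82, Add(-1, 100)), -1)), -123), 499) = Mul(Add(Mul(121, Pow(Add(82, 99), -1)), -123), 499) = Mul(Add(Mul(121, Pow(181, -1)), -123), 499) = Mul(Add(Mul(121, Rational(1, 181)), -123), 499) = Mul(Add(Rational(121, 181), -123), 499) = Mul(Rational(-22142, 181), 499) = Rational(-11048858, 181)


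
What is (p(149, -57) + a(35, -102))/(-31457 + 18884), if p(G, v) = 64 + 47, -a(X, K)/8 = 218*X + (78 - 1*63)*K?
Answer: 48689/12573 ≈ 3.8725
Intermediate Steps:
a(X, K) = -1744*X - 120*K (a(X, K) = -8*(218*X + (78 - 1*63)*K) = -8*(218*X + (78 - 63)*K) = -8*(218*X + 15*K) = -8*(15*K + 218*X) = -1744*X - 120*K)
p(G, v) = 111
(p(149, -57) + a(35, -102))/(-31457 + 18884) = (111 + (-1744*35 - 120*(-102)))/(-31457 + 18884) = (111 + (-61040 + 12240))/(-12573) = (111 - 48800)*(-1/12573) = -48689*(-1/12573) = 48689/12573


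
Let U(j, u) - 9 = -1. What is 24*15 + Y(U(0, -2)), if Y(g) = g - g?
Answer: 360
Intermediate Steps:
U(j, u) = 8 (U(j, u) = 9 - 1 = 8)
Y(g) = 0
24*15 + Y(U(0, -2)) = 24*15 + 0 = 360 + 0 = 360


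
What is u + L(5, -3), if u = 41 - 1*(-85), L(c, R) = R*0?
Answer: 126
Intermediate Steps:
L(c, R) = 0
u = 126 (u = 41 + 85 = 126)
u + L(5, -3) = 126 + 0 = 126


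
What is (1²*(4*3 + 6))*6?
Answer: 108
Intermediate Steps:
(1²*(4*3 + 6))*6 = (1*(12 + 6))*6 = (1*18)*6 = 18*6 = 108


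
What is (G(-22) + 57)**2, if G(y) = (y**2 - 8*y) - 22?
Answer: 483025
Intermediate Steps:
G(y) = -22 + y**2 - 8*y
(G(-22) + 57)**2 = ((-22 + (-22)**2 - 8*(-22)) + 57)**2 = ((-22 + 484 + 176) + 57)**2 = (638 + 57)**2 = 695**2 = 483025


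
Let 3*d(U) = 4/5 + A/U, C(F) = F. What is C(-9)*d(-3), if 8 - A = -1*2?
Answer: 38/5 ≈ 7.6000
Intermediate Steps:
A = 10 (A = 8 - (-1)*2 = 8 - 1*(-2) = 8 + 2 = 10)
d(U) = 4/15 + 10/(3*U) (d(U) = (4/5 + 10/U)/3 = (4*(⅕) + 10/U)/3 = (⅘ + 10/U)/3 = 4/15 + 10/(3*U))
C(-9)*d(-3) = -6*(25 + 2*(-3))/(5*(-3)) = -6*(-1)*(25 - 6)/(5*3) = -6*(-1)*19/(5*3) = -9*(-38/45) = 38/5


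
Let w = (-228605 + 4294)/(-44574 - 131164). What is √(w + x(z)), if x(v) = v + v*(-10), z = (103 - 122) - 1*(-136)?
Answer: I*√32481268443614/175738 ≈ 32.43*I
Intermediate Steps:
z = 117 (z = -19 + 136 = 117)
w = 224311/175738 (w = -224311/(-175738) = -224311*(-1/175738) = 224311/175738 ≈ 1.2764)
x(v) = -9*v (x(v) = v - 10*v = -9*v)
√(w + x(z)) = √(224311/175738 - 9*117) = √(224311/175738 - 1053) = √(-184827803/175738) = I*√32481268443614/175738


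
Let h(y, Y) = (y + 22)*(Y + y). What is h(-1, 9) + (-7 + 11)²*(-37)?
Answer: -424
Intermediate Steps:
h(y, Y) = (22 + y)*(Y + y)
h(-1, 9) + (-7 + 11)²*(-37) = ((-1)² + 22*9 + 22*(-1) + 9*(-1)) + (-7 + 11)²*(-37) = (1 + 198 - 22 - 9) + 4²*(-37) = 168 + 16*(-37) = 168 - 592 = -424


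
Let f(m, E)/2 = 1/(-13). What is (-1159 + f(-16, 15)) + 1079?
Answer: -1042/13 ≈ -80.154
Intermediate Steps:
f(m, E) = -2/13 (f(m, E) = 2/(-13) = 2*(-1/13) = -2/13)
(-1159 + f(-16, 15)) + 1079 = (-1159 - 2/13) + 1079 = -15069/13 + 1079 = -1042/13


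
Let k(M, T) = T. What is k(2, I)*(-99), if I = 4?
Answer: -396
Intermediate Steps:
k(2, I)*(-99) = 4*(-99) = -396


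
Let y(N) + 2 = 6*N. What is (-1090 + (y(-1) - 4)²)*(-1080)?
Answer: 1021680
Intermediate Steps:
y(N) = -2 + 6*N
(-1090 + (y(-1) - 4)²)*(-1080) = (-1090 + ((-2 + 6*(-1)) - 4)²)*(-1080) = (-1090 + ((-2 - 6) - 4)²)*(-1080) = (-1090 + (-8 - 4)²)*(-1080) = (-1090 + (-12)²)*(-1080) = (-1090 + 144)*(-1080) = -946*(-1080) = 1021680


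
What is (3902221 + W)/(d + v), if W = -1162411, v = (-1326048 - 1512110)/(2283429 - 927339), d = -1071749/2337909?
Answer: -103408747196028525/96294562298 ≈ -1.0739e+6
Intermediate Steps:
d = -153107/333987 (d = -1071749*1/2337909 = -153107/333987 ≈ -0.45842)
v = -1419079/678045 (v = -2838158/1356090 = -2838158*1/1356090 = -1419079/678045 ≈ -2.0929)
(3902221 + W)/(d + v) = (3902221 - 1162411)/(-153107/333987 - 1419079/678045) = 2739810/(-192589124596/75486071805) = 2739810*(-75486071805/192589124596) = -103408747196028525/96294562298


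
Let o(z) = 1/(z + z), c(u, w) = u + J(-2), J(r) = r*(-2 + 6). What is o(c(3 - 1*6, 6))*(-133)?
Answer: 133/22 ≈ 6.0455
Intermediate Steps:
J(r) = 4*r (J(r) = r*4 = 4*r)
c(u, w) = -8 + u (c(u, w) = u + 4*(-2) = u - 8 = -8 + u)
o(z) = 1/(2*z)
o(c(3 - 1*6, 6))*(-133) = (1/(2*(-8 + (3 - 1*6))))*(-133) = (1/(2*(-8 + (3 - 6))))*(-133) = (1/(2*(-8 - 3)))*(-133) = ((½)/(-11))*(-133) = ((½)*(-1/11))*(-133) = -1/22*(-133) = 133/22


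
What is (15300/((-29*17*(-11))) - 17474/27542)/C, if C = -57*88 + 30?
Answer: -9606797/21903243714 ≈ -0.00043860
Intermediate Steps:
C = -4986 (C = -5016 + 30 = -4986)
(15300/((-29*17*(-11))) - 17474/27542)/C = (15300/((-29*17*(-11))) - 17474/27542)/(-4986) = (15300/((-493*(-11))) - 17474*1/27542)*(-1/4986) = (15300/5423 - 8737/13771)*(-1/4986) = (15300*(1/5423) - 8737/13771)*(-1/4986) = (900/319 - 8737/13771)*(-1/4986) = (9606797/4392949)*(-1/4986) = -9606797/21903243714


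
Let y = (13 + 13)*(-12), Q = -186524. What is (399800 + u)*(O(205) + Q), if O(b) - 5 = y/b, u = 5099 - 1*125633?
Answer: -10678212217062/205 ≈ -5.2089e+10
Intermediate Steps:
u = -120534 (u = 5099 - 125633 = -120534)
y = -312 (y = 26*(-12) = -312)
O(b) = 5 - 312/b
(399800 + u)*(O(205) + Q) = (399800 - 120534)*((5 - 312/205) - 186524) = 279266*((5 - 312*1/205) - 186524) = 279266*((5 - 312/205) - 186524) = 279266*(713/205 - 186524) = 279266*(-38236707/205) = -10678212217062/205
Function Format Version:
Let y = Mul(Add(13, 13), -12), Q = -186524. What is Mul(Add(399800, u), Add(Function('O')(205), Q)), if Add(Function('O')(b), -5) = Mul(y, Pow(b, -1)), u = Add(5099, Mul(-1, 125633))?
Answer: Rational(-10678212217062, 205) ≈ -5.2089e+10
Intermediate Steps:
u = -120534 (u = Add(5099, -125633) = -120534)
y = -312 (y = Mul(26, -12) = -312)
Function('O')(b) = Add(5, Mul(-312, Pow(b, -1)))
Mul(Add(399800, u), Add(Function('O')(205), Q)) = Mul(Add(399800, -120534), Add(Add(5, Mul(-312, Pow(205, -1))), -186524)) = Mul(279266, Add(Add(5, Mul(-312, Rational(1, 205))), -186524)) = Mul(279266, Add(Add(5, Rational(-312, 205)), -186524)) = Mul(279266, Add(Rational(713, 205), -186524)) = Mul(279266, Rational(-38236707, 205)) = Rational(-10678212217062, 205)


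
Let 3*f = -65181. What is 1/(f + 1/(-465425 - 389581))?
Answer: -855006/18576715363 ≈ -4.6026e-5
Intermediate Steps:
f = -21727 (f = (⅓)*(-65181) = -21727)
1/(f + 1/(-465425 - 389581)) = 1/(-21727 + 1/(-465425 - 389581)) = 1/(-21727 + 1/(-855006)) = 1/(-21727 - 1/855006) = 1/(-18576715363/855006) = -855006/18576715363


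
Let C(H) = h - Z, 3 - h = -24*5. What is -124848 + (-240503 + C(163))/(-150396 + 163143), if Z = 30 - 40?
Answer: -1591677826/12747 ≈ -1.2487e+5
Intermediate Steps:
h = 123 (h = 3 - (-24)*5 = 3 - 1*(-120) = 3 + 120 = 123)
Z = -10
C(H) = 133 (C(H) = 123 - 1*(-10) = 123 + 10 = 133)
-124848 + (-240503 + C(163))/(-150396 + 163143) = -124848 + (-240503 + 133)/(-150396 + 163143) = -124848 - 240370/12747 = -1591677826/12747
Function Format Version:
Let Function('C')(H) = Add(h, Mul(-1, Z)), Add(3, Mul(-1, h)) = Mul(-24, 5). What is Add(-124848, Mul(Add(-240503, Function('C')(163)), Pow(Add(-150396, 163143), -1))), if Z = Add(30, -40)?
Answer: Rational(-1591677826, 12747) ≈ -1.2487e+5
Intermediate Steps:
h = 123 (h = Add(3, Mul(-1, Mul(-24, 5))) = Add(3, Mul(-1, -120)) = Add(3, 120) = 123)
Z = -10
Function('C')(H) = 133 (Function('C')(H) = Add(123, Mul(-1, -10)) = Add(123, 10) = 133)
Add(-124848, Mul(Add(-240503, Function('C')(163)), Pow(Add(-150396, 163143), -1))) = Add(-124848, Mul(Add(-240503, 133), Pow(Add(-150396, 163143), -1))) = Add(-124848, Mul(-240370, Pow(12747, -1))) = Add(-124848, Mul(-240370, Rational(1, 12747))) = Add(-124848, Rational(-240370, 12747)) = Rational(-1591677826, 12747)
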